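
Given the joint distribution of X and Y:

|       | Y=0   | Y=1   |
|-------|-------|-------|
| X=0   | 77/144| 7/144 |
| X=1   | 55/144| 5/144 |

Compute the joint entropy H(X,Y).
H(X,Y) = -Σ P(X,Y) log₂ P(X,Y), summed over the non-zero cells:
H(X,Y) = -[(77/144)·log₂(77/144) + (7/144)·log₂(7/144) + (55/144)·log₂(55/144) + (5/144)·log₂(5/144)]
  = 0.4829 + 0.2121 + 0.5304 + 0.1683
  = 1.3937 bits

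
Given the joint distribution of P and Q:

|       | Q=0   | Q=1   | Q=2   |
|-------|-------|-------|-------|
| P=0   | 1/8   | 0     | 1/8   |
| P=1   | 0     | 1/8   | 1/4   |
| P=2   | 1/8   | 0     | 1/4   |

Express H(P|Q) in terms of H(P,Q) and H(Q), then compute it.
H(P|Q) = H(P,Q) - H(Q)

Marginal P(Q) (column sums):
  P(Q=0) = 1/8 + 0 + 1/8 = 1/4
  P(Q=1) = 0 + 1/8 + 0 = 1/8
  P(Q=2) = 1/8 + 1/4 + 1/4 = 5/8

H(P,Q) = -[(1/8)·log₂(1/8) + (1/8)·log₂(1/8) + (1/8)·log₂(1/8) + (1/4)·log₂(1/4) + (1/8)·log₂(1/8) + (1/4)·log₂(1/4)]
  = 0.3750 + 0.3750 + 0.3750 + 0.5000 + 0.3750 + 0.5000
  = 2.5000 bits
H(Q) = -[(1/4)·log₂(1/4) + (1/8)·log₂(1/8) + (5/8)·log₂(5/8)]
  = 0.5000 + 0.3750 + 0.4238
  = 1.2988 bits

H(P|Q) = 2.5000 - 1.2988 = 1.2012 bits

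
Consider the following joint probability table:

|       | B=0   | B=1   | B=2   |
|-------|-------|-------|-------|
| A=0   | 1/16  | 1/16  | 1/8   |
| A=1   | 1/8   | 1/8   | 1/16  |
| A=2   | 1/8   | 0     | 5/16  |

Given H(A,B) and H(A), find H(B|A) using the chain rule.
From the chain rule: H(A,B) = H(A) + H(B|A)
Therefore: H(B|A) = H(A,B) - H(A)

H(A,B) = -[(1/16)·log₂(1/16) + (1/16)·log₂(1/16) + (1/8)·log₂(1/8) + (1/8)·log₂(1/8) + (1/8)·log₂(1/8) + (1/16)·log₂(1/16) + (1/8)·log₂(1/8) + (5/16)·log₂(5/16)]
  = 0.2500 + 0.2500 + 0.3750 + 0.3750 + 0.3750 + 0.2500 + 0.3750 + 0.5244
  = 2.7744 bits
Marginal P(A) (row sums):
  P(A=0) = 1/16 + 1/16 + 1/8 = 1/4
  P(A=1) = 1/8 + 1/8 + 1/16 = 5/16
  P(A=2) = 1/8 + 0 + 5/16 = 7/16
H(A) = -[(1/4)·log₂(1/4) + (5/16)·log₂(5/16) + (7/16)·log₂(7/16)]
  = 0.5000 + 0.5244 + 0.5218
  = 1.5462 bits

H(B|A) = 2.7744 - 1.5462 = 1.2282 bits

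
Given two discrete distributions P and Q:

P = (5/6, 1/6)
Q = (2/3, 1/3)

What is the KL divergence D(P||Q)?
D(P||Q) = Σ P(i) log₂(P(i)/Q(i))
  i=0: (5/6) × log₂((5/6)/(2/3)) = (5/6) × log₂(5/4) = 0.2683
  i=1: (1/6) × log₂((1/6)/(1/3)) = (1/6) × log₂(1/2) = -0.1667
D(P||Q) = 0.2683 - 0.1667
  = 0.1016 bits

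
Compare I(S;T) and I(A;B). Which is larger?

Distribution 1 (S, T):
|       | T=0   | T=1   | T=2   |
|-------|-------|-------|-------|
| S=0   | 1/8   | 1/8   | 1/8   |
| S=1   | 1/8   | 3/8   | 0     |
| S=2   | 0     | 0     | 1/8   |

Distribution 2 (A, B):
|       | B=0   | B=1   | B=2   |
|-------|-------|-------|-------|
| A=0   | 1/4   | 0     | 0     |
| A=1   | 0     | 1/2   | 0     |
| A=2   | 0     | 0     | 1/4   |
Distribution 1 (S, T):
Marginal P(S) (row sums):
  P(S=0) = 1/8 + 1/8 + 1/8 = 3/8
  P(S=1) = 1/8 + 3/8 + 0 = 1/2
  P(S=2) = 0 + 0 + 1/8 = 1/8
Marginal P(T) (column sums):
  P(T=0) = 1/8 + 1/8 + 0 = 1/4
  P(T=1) = 1/8 + 3/8 + 0 = 1/2
  P(T=2) = 1/8 + 0 + 1/8 = 1/4

H(S) = -[(3/8)·log₂(3/8) + (1/2)·log₂(1/2) + (1/8)·log₂(1/8)]
  = 0.5306 + 0.5000 + 0.3750
  = 1.4056 bits
H(T) = -[(1/4)·log₂(1/4) + (1/2)·log₂(1/2) + (1/4)·log₂(1/4)]
  = 0.5000 + 0.5000 + 0.5000
  = 1.5000 bits
H(S,T) = -[(1/8)·log₂(1/8) + (1/8)·log₂(1/8) + (1/8)·log₂(1/8) + (1/8)·log₂(1/8) + (3/8)·log₂(3/8) + (1/8)·log₂(1/8)]
  = 0.3750 + 0.3750 + 0.3750 + 0.3750 + 0.5306 + 0.3750
  = 2.4056 bits

I(S;T) = H(S) + H(T) - H(S,T)
  = 1.4056 + 1.5000 - 2.4056
  = 0.5000 bits

Distribution 2 (A, B):
Marginal P(A) (row sums):
  P(A=0) = 1/4 + 0 + 0 = 1/4
  P(A=1) = 0 + 1/2 + 0 = 1/2
  P(A=2) = 0 + 0 + 1/4 = 1/4
Marginal P(B) (column sums):
  P(B=0) = 1/4 + 0 + 0 = 1/4
  P(B=1) = 0 + 1/2 + 0 = 1/2
  P(B=2) = 0 + 0 + 1/4 = 1/4

H(A) = -[(1/4)·log₂(1/4) + (1/2)·log₂(1/2) + (1/4)·log₂(1/4)]
  = 0.5000 + 0.5000 + 0.5000
  = 1.5000 bits
H(B) = -[(1/4)·log₂(1/4) + (1/2)·log₂(1/2) + (1/4)·log₂(1/4)]
  = 0.5000 + 0.5000 + 0.5000
  = 1.5000 bits
H(A,B) = -[(1/4)·log₂(1/4) + (1/2)·log₂(1/2) + (1/4)·log₂(1/4)]
  = 0.5000 + 0.5000 + 0.5000
  = 1.5000 bits

I(A;B) = H(A) + H(B) - H(A,B)
  = 1.5000 + 1.5000 - 1.5000
  = 1.5000 bits

I(A;B) = 1.5000 bits > I(S;T) = 0.5000 bits, so (A, B) has the higher mutual information (stronger dependence).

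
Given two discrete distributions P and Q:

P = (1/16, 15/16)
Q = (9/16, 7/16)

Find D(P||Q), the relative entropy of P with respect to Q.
D(P||Q) = Σ P(i) log₂(P(i)/Q(i))
  i=0: (1/16) × log₂((1/16)/(9/16)) = (1/16) × log₂(1/9) = -0.1981
  i=1: (15/16) × log₂((15/16)/(7/16)) = (15/16) × log₂(15/7) = 1.0308
D(P||Q) = -0.1981 + 1.0308
  = 0.8327 bits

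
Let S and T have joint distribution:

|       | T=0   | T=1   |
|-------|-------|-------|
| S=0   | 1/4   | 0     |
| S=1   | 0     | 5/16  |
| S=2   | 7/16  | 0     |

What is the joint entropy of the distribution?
H(S,T) = -Σ P(S,T) log₂ P(S,T), summed over the non-zero cells:
H(S,T) = -[(1/4)·log₂(1/4) + (5/16)·log₂(5/16) + (7/16)·log₂(7/16)]
  = 0.5000 + 0.5244 + 0.5218
  = 1.5462 bits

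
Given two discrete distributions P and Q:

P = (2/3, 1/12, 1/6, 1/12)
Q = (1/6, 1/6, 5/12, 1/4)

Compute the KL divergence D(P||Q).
D(P||Q) = Σ P(i) log₂(P(i)/Q(i))
  i=0: (2/3) × log₂((2/3)/(1/6)) = (2/3) × log₂(4) = 1.3333
  i=1: (1/12) × log₂((1/12)/(1/6)) = (1/12) × log₂(1/2) = -0.0833
  i=2: (1/6) × log₂((1/6)/(5/12)) = (1/6) × log₂(2/5) = -0.2203
  i=3: (1/12) × log₂((1/12)/(1/4)) = (1/12) × log₂(1/3) = -0.1321
D(P||Q) = 1.3333 - 0.0833 - 0.2203 - 0.1321
  = 0.8976 bits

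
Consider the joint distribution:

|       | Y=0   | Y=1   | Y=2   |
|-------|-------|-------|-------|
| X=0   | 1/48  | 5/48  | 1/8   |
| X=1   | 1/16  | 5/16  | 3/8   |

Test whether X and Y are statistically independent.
Marginal P(X) (row sums):
  P(X=0) = 1/48 + 5/48 + 1/8 = 1/4
  P(X=1) = 1/16 + 5/16 + 3/8 = 3/4
Marginal P(Y) (column sums):
  P(Y=0) = 1/48 + 1/16 = 1/12
  P(Y=1) = 5/48 + 5/16 = 5/12
  P(Y=2) = 1/8 + 3/8 = 1/2

X and Y are independent iff P(X=i,Y=j) = P(X=i)·P(Y=j) for every cell.
  P(X=0)·P(Y=0) = 1/4 × 1/12 = 1/48 = P(X=0,Y=0) ✓
  P(X=0)·P(Y=1) = 1/4 × 5/12 = 5/48 = P(X=0,Y=1) ✓
  P(X=0)·P(Y=2) = 1/4 × 1/2 = 1/8 = P(X=0,Y=2) ✓
  P(X=1)·P(Y=0) = 3/4 × 1/12 = 1/16 = P(X=1,Y=0) ✓
  P(X=1)·P(Y=1) = 3/4 × 5/12 = 5/16 = P(X=1,Y=1) ✓
  P(X=1)·P(Y=2) = 3/4 × 1/2 = 3/8 = P(X=1,Y=2) ✓

Yes, X and Y are independent: every cell factors, so I(X;Y) = 0 bits.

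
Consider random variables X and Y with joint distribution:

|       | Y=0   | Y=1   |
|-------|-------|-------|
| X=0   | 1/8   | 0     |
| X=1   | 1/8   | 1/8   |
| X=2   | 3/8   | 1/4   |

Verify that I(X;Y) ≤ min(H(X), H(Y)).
Marginal P(X) (row sums):
  P(X=0) = 1/8 + 0 = 1/8
  P(X=1) = 1/8 + 1/8 = 1/4
  P(X=2) = 3/8 + 1/4 = 5/8
Marginal P(Y) (column sums):
  P(Y=0) = 1/8 + 1/8 + 3/8 = 5/8
  P(Y=1) = 0 + 1/8 + 1/4 = 3/8

H(X) = -[(1/8)·log₂(1/8) + (1/4)·log₂(1/4) + (5/8)·log₂(5/8)]
  = 0.3750 + 0.5000 + 0.4238
  = 1.2988 bits
H(Y) = -[(5/8)·log₂(5/8) + (3/8)·log₂(3/8)]
  = 0.4238 + 0.5306
  = 0.9544 bits
H(X,Y) = -[(1/8)·log₂(1/8) + (1/8)·log₂(1/8) + (1/8)·log₂(1/8) + (3/8)·log₂(3/8) + (1/4)·log₂(1/4)]
  = 0.3750 + 0.3750 + 0.3750 + 0.5306 + 0.5000
  = 2.1556 bits

I(X;Y) = H(X) + H(Y) - H(X,Y)
  = 1.2988 + 0.9544 - 2.1556
  = 0.0976 bits

min(H(X), H(Y)) = min(1.2988, 0.9544) = 0.9544 bits
Since 0.0976 ≤ 0.9544, the bound is satisfied ✓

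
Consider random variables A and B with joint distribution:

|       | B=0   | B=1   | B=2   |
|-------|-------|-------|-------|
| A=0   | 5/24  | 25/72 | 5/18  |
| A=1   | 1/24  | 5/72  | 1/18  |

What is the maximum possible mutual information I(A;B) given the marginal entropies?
The upper bound on mutual information is I(A;B) ≤ min(H(A), H(B)).

Marginal P(A) (row sums):
  P(A=0) = 5/24 + 25/72 + 5/18 = 5/6
  P(A=1) = 1/24 + 5/72 + 1/18 = 1/6
Marginal P(B) (column sums):
  P(B=0) = 5/24 + 1/24 = 1/4
  P(B=1) = 25/72 + 5/72 = 5/12
  P(B=2) = 5/18 + 1/18 = 1/3

H(A) = -[(5/6)·log₂(5/6) + (1/6)·log₂(1/6)]
  = 0.2192 + 0.4308
  = 0.6500 bits
H(B) = -[(1/4)·log₂(1/4) + (5/12)·log₂(5/12) + (1/3)·log₂(1/3)]
  = 0.5000 + 0.5263 + 0.5283
  = 1.5546 bits

Maximum possible I(A;B) = min(0.6500, 1.5546) = 0.6500 bits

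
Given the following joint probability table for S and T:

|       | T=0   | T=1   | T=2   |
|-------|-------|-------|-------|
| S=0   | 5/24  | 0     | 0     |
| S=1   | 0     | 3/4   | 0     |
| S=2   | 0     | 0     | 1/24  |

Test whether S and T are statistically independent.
Marginal P(S) (row sums):
  P(S=0) = 5/24 + 0 + 0 = 5/24
  P(S=1) = 0 + 3/4 + 0 = 3/4
  P(S=2) = 0 + 0 + 1/24 = 1/24
Marginal P(T) (column sums):
  P(T=0) = 5/24 + 0 + 0 = 5/24
  P(T=1) = 0 + 3/4 + 0 = 3/4
  P(T=2) = 0 + 0 + 1/24 = 1/24

S and T are independent iff P(S=i,T=j) = P(S=i)·P(T=j) for every cell.
  P(S=0)·P(T=0) = 5/24 × 5/24 = 25/576, but P(S=0,T=0) = 5/24 ✗

No, S and T are not independent. Quantitatively, I(S;T) > 0:

H(S) = -[(5/24)·log₂(5/24) + (3/4)·log₂(3/4) + (1/24)·log₂(1/24)]
  = 0.4715 + 0.3113 + 0.1910
  = 0.9738 bits
H(T) = -[(5/24)·log₂(5/24) + (3/4)·log₂(3/4) + (1/24)·log₂(1/24)]
  = 0.4715 + 0.3113 + 0.1910
  = 0.9738 bits
H(S,T) = -[(5/24)·log₂(5/24) + (3/4)·log₂(3/4) + (1/24)·log₂(1/24)]
  = 0.4715 + 0.3113 + 0.1910
  = 0.9738 bits
I(S;T) = H(S) + H(T) - H(S,T) = 0.9738 + 0.9738 - 0.9738 = 0.9738 bits > 0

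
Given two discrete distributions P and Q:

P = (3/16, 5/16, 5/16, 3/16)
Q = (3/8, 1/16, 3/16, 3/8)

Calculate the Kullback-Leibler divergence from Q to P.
D(P||Q) = Σ P(i) log₂(P(i)/Q(i))
  i=0: (3/16) × log₂((3/16)/(3/8)) = (3/16) × log₂(1/2) = -0.1875
  i=1: (5/16) × log₂((5/16)/(1/16)) = (5/16) × log₂(5) = 0.7256
  i=2: (5/16) × log₂((5/16)/(3/16)) = (5/16) × log₂(5/3) = 0.2303
  i=3: (3/16) × log₂((3/16)/(3/8)) = (3/16) × log₂(1/2) = -0.1875
D(P||Q) = -0.1875 + 0.7256 + 0.2303 - 0.1875
  = 0.5809 bits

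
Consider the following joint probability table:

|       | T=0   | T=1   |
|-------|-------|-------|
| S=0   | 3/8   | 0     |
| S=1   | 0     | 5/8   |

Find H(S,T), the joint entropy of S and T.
H(S,T) = -Σ P(S,T) log₂ P(S,T), summed over the non-zero cells:
H(S,T) = -[(3/8)·log₂(3/8) + (5/8)·log₂(5/8)]
  = 0.5306 + 0.4238
  = 0.9544 bits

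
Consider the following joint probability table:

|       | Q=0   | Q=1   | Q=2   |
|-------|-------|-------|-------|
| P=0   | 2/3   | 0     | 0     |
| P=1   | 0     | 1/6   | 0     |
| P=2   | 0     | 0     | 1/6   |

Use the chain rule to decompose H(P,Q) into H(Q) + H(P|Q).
By the chain rule: H(P,Q) = H(Q) + H(P|Q)

Marginal P(Q) (column sums):
  P(Q=0) = 2/3 + 0 + 0 = 2/3
  P(Q=1) = 0 + 1/6 + 0 = 1/6
  P(Q=2) = 0 + 0 + 1/6 = 1/6
H(Q) = -[(2/3)·log₂(2/3) + (1/6)·log₂(1/6) + (1/6)·log₂(1/6)]
  = 0.3900 + 0.4308 + 0.4308
  = 1.2516 bits
H(P|Q) = -Σ P(P,Q)·log₂ P(P|Q), where P(P|Q) = P(P,Q) / P(Q)
  (cells with P(P,Q) = 0 contribute 0)
  (P=0,Q=0): P(P|Q) = (2/3)/(2/3) = 1;  -(2/3)·log₂(1) = 0.0000
  (P=1,Q=1): P(P|Q) = (1/6)/(1/6) = 1;  -(1/6)·log₂(1) = 0.0000
  (P=2,Q=2): P(P|Q) = (1/6)/(1/6) = 1;  -(1/6)·log₂(1) = 0.0000
H(P|Q) = 0.0000 + 0.0000 + 0.0000
  = 0.0000 bits

H(P,Q) = H(Q) + H(P|Q) = 1.2516 + 0.0000 = 1.2516 bits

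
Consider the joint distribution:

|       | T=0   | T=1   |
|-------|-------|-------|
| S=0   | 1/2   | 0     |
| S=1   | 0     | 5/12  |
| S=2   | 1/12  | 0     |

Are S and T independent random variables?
Marginal P(S) (row sums):
  P(S=0) = 1/2 + 0 = 1/2
  P(S=1) = 0 + 5/12 = 5/12
  P(S=2) = 1/12 + 0 = 1/12
Marginal P(T) (column sums):
  P(T=0) = 1/2 + 0 + 1/12 = 7/12
  P(T=1) = 0 + 5/12 + 0 = 5/12

S and T are independent iff P(S=i,T=j) = P(S=i)·P(T=j) for every cell.
  P(S=0)·P(T=0) = 1/2 × 7/12 = 7/24, but P(S=0,T=0) = 1/2 ✗

No, S and T are not independent. Quantitatively, I(S;T) > 0:

H(S) = -[(1/2)·log₂(1/2) + (5/12)·log₂(5/12) + (1/12)·log₂(1/12)]
  = 0.5000 + 0.5263 + 0.2987
  = 1.3250 bits
H(T) = -[(7/12)·log₂(7/12) + (5/12)·log₂(5/12)]
  = 0.4536 + 0.5263
  = 0.9799 bits
H(S,T) = -[(1/2)·log₂(1/2) + (5/12)·log₂(5/12) + (1/12)·log₂(1/12)]
  = 0.5000 + 0.5263 + 0.2987
  = 1.3250 bits
I(S;T) = H(S) + H(T) - H(S,T) = 1.3250 + 0.9799 - 1.3250 = 0.9799 bits > 0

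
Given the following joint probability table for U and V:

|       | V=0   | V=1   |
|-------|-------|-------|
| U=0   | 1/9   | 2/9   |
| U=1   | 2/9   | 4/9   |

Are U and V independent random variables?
Marginal P(U) (row sums):
  P(U=0) = 1/9 + 2/9 = 1/3
  P(U=1) = 2/9 + 4/9 = 2/3
Marginal P(V) (column sums):
  P(V=0) = 1/9 + 2/9 = 1/3
  P(V=1) = 2/9 + 4/9 = 2/3

U and V are independent iff P(U=i,V=j) = P(U=i)·P(V=j) for every cell.
  P(U=0)·P(V=0) = 1/3 × 1/3 = 1/9 = P(U=0,V=0) ✓
  P(U=0)·P(V=1) = 1/3 × 2/3 = 2/9 = P(U=0,V=1) ✓
  P(U=1)·P(V=0) = 2/3 × 1/3 = 2/9 = P(U=1,V=0) ✓
  P(U=1)·P(V=1) = 2/3 × 2/3 = 4/9 = P(U=1,V=1) ✓

Yes, U and V are independent: every cell factors, so I(U;V) = 0 bits.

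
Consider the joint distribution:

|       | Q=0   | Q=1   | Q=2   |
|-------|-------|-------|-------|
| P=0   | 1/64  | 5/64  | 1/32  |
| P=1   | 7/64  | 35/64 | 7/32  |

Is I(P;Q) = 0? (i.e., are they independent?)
Marginal P(P) (row sums):
  P(P=0) = 1/64 + 5/64 + 1/32 = 1/8
  P(P=1) = 7/64 + 35/64 + 7/32 = 7/8
Marginal P(Q) (column sums):
  P(Q=0) = 1/64 + 7/64 = 1/8
  P(Q=1) = 5/64 + 35/64 = 5/8
  P(Q=2) = 1/32 + 7/32 = 1/4

P and Q are independent iff P(P=i,Q=j) = P(P=i)·P(Q=j) for every cell.
  P(P=0)·P(Q=0) = 1/8 × 1/8 = 1/64 = P(P=0,Q=0) ✓
  P(P=0)·P(Q=1) = 1/8 × 5/8 = 5/64 = P(P=0,Q=1) ✓
  P(P=0)·P(Q=2) = 1/8 × 1/4 = 1/32 = P(P=0,Q=2) ✓
  P(P=1)·P(Q=0) = 7/8 × 1/8 = 7/64 = P(P=1,Q=0) ✓
  P(P=1)·P(Q=1) = 7/8 × 5/8 = 35/64 = P(P=1,Q=1) ✓
  P(P=1)·P(Q=2) = 7/8 × 1/4 = 7/32 = P(P=1,Q=2) ✓

Yes, P and Q are independent: every cell factors, so I(P;Q) = 0 bits.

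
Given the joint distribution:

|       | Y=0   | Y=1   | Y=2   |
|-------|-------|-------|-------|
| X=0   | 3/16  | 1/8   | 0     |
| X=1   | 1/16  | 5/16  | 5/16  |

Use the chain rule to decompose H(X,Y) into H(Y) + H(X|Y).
By the chain rule: H(X,Y) = H(Y) + H(X|Y)

Marginal P(Y) (column sums):
  P(Y=0) = 3/16 + 1/16 = 1/4
  P(Y=1) = 1/8 + 5/16 = 7/16
  P(Y=2) = 0 + 5/16 = 5/16
H(Y) = -[(1/4)·log₂(1/4) + (7/16)·log₂(7/16) + (5/16)·log₂(5/16)]
  = 0.5000 + 0.5218 + 0.5244
  = 1.5462 bits
H(X|Y) = -Σ P(X,Y)·log₂ P(X|Y), where P(X|Y) = P(X,Y) / P(Y)
  (cells with P(X,Y) = 0 contribute 0)
  (X=0,Y=0): P(X|Y) = (3/16)/(1/4) = 3/4;  -(3/16)·log₂(3/4) = 0.0778
  (X=0,Y=1): P(X|Y) = (1/8)/(7/16) = 2/7;  -(1/8)·log₂(2/7) = 0.2259
  (X=1,Y=0): P(X|Y) = (1/16)/(1/4) = 1/4;  -(1/16)·log₂(1/4) = 0.1250
  (X=1,Y=1): P(X|Y) = (5/16)/(7/16) = 5/7;  -(5/16)·log₂(5/7) = 0.1517
  (X=1,Y=2): P(X|Y) = (5/16)/(5/16) = 1;  -(5/16)·log₂(1) = 0.0000
H(X|Y) = 0.0778 + 0.2259 + 0.1250 + 0.1517 + 0.0000
  = 0.5804 bits

H(X,Y) = H(Y) + H(X|Y) = 1.5462 + 0.5804 = 2.1266 bits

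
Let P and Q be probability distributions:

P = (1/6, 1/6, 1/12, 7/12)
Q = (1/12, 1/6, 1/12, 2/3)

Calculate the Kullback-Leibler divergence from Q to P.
D(P||Q) = Σ P(i) log₂(P(i)/Q(i))
  i=0: (1/6) × log₂((1/6)/(1/12)) = (1/6) × log₂(2) = 0.1667
  i=1: (1/6) × log₂((1/6)/(1/6)) = (1/6) × log₂(1) = 0.0000
  i=2: (1/12) × log₂((1/12)/(1/12)) = (1/12) × log₂(1) = 0.0000
  i=3: (7/12) × log₂((7/12)/(2/3)) = (7/12) × log₂(7/8) = -0.1124
D(P||Q) = 0.1667 + 0.0000 + 0.0000 - 0.1124
  = 0.0543 bits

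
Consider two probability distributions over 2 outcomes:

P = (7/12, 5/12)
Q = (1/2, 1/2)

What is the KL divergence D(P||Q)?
D(P||Q) = Σ P(i) log₂(P(i)/Q(i))
  i=0: (7/12) × log₂((7/12)/(1/2)) = (7/12) × log₂(7/6) = 0.1297
  i=1: (5/12) × log₂((5/12)/(1/2)) = (5/12) × log₂(5/6) = -0.1096
D(P||Q) = 0.1297 - 0.1096
  = 0.0201 bits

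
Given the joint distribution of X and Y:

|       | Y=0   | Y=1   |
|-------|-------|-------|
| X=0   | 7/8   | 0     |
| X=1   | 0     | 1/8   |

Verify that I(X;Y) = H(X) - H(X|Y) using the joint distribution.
Left side, from I(X;Y) = H(X) + H(Y) - H(X,Y):
Marginal P(X) (row sums):
  P(X=0) = 7/8 + 0 = 7/8
  P(X=1) = 0 + 1/8 = 1/8
Marginal P(Y) (column sums):
  P(Y=0) = 7/8 + 0 = 7/8
  P(Y=1) = 0 + 1/8 = 1/8

H(X) = -[(7/8)·log₂(7/8) + (1/8)·log₂(1/8)]
  = 0.1686 + 0.3750
  = 0.5436 bits
H(Y) = -[(7/8)·log₂(7/8) + (1/8)·log₂(1/8)]
  = 0.1686 + 0.3750
  = 0.5436 bits
H(X,Y) = -[(7/8)·log₂(7/8) + (1/8)·log₂(1/8)]
  = 0.1686 + 0.3750
  = 0.5436 bits

I(X;Y) = H(X) + H(Y) - H(X,Y)
  = 0.5436 + 0.5436 - 0.5436
  = 0.5436 bits

Right side, with H(X|Y) computed directly from the conditional probabilities:
H(X|Y) = -Σ P(X,Y)·log₂ P(X|Y), where P(X|Y) = P(X,Y) / P(Y)
  (cells with P(X,Y) = 0 contribute 0)
  (X=0,Y=0): P(X|Y) = (7/8)/(7/8) = 1;  -(7/8)·log₂(1) = 0.0000
  (X=1,Y=1): P(X|Y) = (1/8)/(1/8) = 1;  -(1/8)·log₂(1) = 0.0000
H(X|Y) = 0.0000 + 0.0000
  = 0.0000 bits
H(X) - H(X|Y) = 0.5436 - 0.0000 = 0.5436 bits

Both sides equal 0.5436 bits, so I(X;Y) = H(X) - H(X|Y) ✓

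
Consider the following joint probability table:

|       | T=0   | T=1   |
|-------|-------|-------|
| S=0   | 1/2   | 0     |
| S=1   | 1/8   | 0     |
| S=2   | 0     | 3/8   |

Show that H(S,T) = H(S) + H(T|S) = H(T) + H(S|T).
Marginal P(S) (row sums):
  P(S=0) = 1/2 + 0 = 1/2
  P(S=1) = 1/8 + 0 = 1/8
  P(S=2) = 0 + 3/8 = 3/8
Marginal P(T) (column sums):
  P(T=0) = 1/2 + 1/8 + 0 = 5/8
  P(T=1) = 0 + 0 + 3/8 = 3/8

Decomposition 1: H(S) + H(T|S)
H(S) = -[(1/2)·log₂(1/2) + (1/8)·log₂(1/8) + (3/8)·log₂(3/8)]
  = 0.5000 + 0.3750 + 0.5306
  = 1.4056 bits
H(T|S) = -Σ P(S,T)·log₂ P(T|S), where P(T|S) = P(S,T) / P(S)
  (cells with P(S,T) = 0 contribute 0)
  (S=0,T=0): P(T|S) = (1/2)/(1/2) = 1;  -(1/2)·log₂(1) = 0.0000
  (S=1,T=0): P(T|S) = (1/8)/(1/8) = 1;  -(1/8)·log₂(1) = 0.0000
  (S=2,T=1): P(T|S) = (3/8)/(3/8) = 1;  -(3/8)·log₂(1) = 0.0000
H(T|S) = 0.0000 + 0.0000 + 0.0000
  = 0.0000 bits
H(S) + H(T|S) = 1.4056 + 0.0000 = 1.4056 bits

Decomposition 2: H(T) + H(S|T)
H(T) = -[(5/8)·log₂(5/8) + (3/8)·log₂(3/8)]
  = 0.4238 + 0.5306
  = 0.9544 bits
H(S|T) = -Σ P(S,T)·log₂ P(S|T), where P(S|T) = P(S,T) / P(T)
  (cells with P(S,T) = 0 contribute 0)
  (S=0,T=0): P(S|T) = (1/2)/(5/8) = 4/5;  -(1/2)·log₂(4/5) = 0.1610
  (S=1,T=0): P(S|T) = (1/8)/(5/8) = 1/5;  -(1/8)·log₂(1/5) = 0.2902
  (S=2,T=1): P(S|T) = (3/8)/(3/8) = 1;  -(3/8)·log₂(1) = 0.0000
H(S|T) = 0.1610 + 0.2902 + 0.0000
  = 0.4512 bits
H(T) + H(S|T) = 0.9544 + 0.4512 = 1.4056 bits

Direct computation of the joint entropy:
H(S,T) = -[(1/2)·log₂(1/2) + (1/8)·log₂(1/8) + (3/8)·log₂(3/8)]
  = 0.5000 + 0.3750 + 0.5306
  = 1.4056 bits

All three agree: H(S,T) = 1.4056 bits ✓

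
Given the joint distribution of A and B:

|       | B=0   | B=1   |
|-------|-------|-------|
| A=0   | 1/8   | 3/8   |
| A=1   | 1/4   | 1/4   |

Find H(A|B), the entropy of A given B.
Marginal P(B) (column sums):
  P(B=0) = 1/8 + 1/4 = 3/8
  P(B=1) = 3/8 + 1/4 = 5/8

H(A|B) = -Σ P(A,B)·log₂ P(A|B), where P(A|B) = P(A,B) / P(B)
  (A=0,B=0): P(A|B) = (1/8)/(3/8) = 1/3;  -(1/8)·log₂(1/3) = 0.1981
  (A=0,B=1): P(A|B) = (3/8)/(5/8) = 3/5;  -(3/8)·log₂(3/5) = 0.2764
  (A=1,B=0): P(A|B) = (1/4)/(3/8) = 2/3;  -(1/4)·log₂(2/3) = 0.1462
  (A=1,B=1): P(A|B) = (1/4)/(5/8) = 2/5;  -(1/4)·log₂(2/5) = 0.3305
H(A|B) = 0.1981 + 0.2764 + 0.1462 + 0.3305
  = 0.9512 bits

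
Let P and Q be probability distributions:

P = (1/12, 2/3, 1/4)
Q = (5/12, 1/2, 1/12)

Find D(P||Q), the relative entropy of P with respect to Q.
D(P||Q) = Σ P(i) log₂(P(i)/Q(i))
  i=0: (1/12) × log₂((1/12)/(5/12)) = (1/12) × log₂(1/5) = -0.1935
  i=1: (2/3) × log₂((2/3)/(1/2)) = (2/3) × log₂(4/3) = 0.2767
  i=2: (1/4) × log₂((1/4)/(1/12)) = (1/4) × log₂(3) = 0.3962
D(P||Q) = -0.1935 + 0.2767 + 0.3962
  = 0.4794 bits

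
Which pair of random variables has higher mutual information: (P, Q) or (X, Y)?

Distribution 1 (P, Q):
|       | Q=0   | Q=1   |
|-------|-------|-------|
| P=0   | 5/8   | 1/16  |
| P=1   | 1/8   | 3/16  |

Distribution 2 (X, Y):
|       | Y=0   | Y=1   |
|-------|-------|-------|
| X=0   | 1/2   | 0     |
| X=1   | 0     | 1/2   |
Distribution 1 (P, Q):
Marginal P(P) (row sums):
  P(P=0) = 5/8 + 1/16 = 11/16
  P(P=1) = 1/8 + 3/16 = 5/16
Marginal P(Q) (column sums):
  P(Q=0) = 5/8 + 1/8 = 3/4
  P(Q=1) = 1/16 + 3/16 = 1/4

H(P) = -[(11/16)·log₂(11/16) + (5/16)·log₂(5/16)]
  = 0.3716 + 0.5244
  = 0.8960 bits
H(Q) = -[(3/4)·log₂(3/4) + (1/4)·log₂(1/4)]
  = 0.3113 + 0.5000
  = 0.8113 bits
H(P,Q) = -[(5/8)·log₂(5/8) + (1/16)·log₂(1/16) + (1/8)·log₂(1/8) + (3/16)·log₂(3/16)]
  = 0.4238 + 0.2500 + 0.3750 + 0.4528
  = 1.5016 bits

I(P;Q) = H(P) + H(Q) - H(P,Q)
  = 0.8960 + 0.8113 - 1.5016
  = 0.2057 bits

Distribution 2 (X, Y):
Marginal P(X) (row sums):
  P(X=0) = 1/2 + 0 = 1/2
  P(X=1) = 0 + 1/2 = 1/2
Marginal P(Y) (column sums):
  P(Y=0) = 1/2 + 0 = 1/2
  P(Y=1) = 0 + 1/2 = 1/2

H(X) = -[(1/2)·log₂(1/2) + (1/2)·log₂(1/2)]
  = 0.5000 + 0.5000
  = 1.0000 bits
H(Y) = -[(1/2)·log₂(1/2) + (1/2)·log₂(1/2)]
  = 0.5000 + 0.5000
  = 1.0000 bits
H(X,Y) = -[(1/2)·log₂(1/2) + (1/2)·log₂(1/2)]
  = 0.5000 + 0.5000
  = 1.0000 bits

I(X;Y) = H(X) + H(Y) - H(X,Y)
  = 1.0000 + 1.0000 - 1.0000
  = 1.0000 bits

I(X;Y) = 1.0000 bits > I(P;Q) = 0.2057 bits, so (X, Y) has the higher mutual information (stronger dependence).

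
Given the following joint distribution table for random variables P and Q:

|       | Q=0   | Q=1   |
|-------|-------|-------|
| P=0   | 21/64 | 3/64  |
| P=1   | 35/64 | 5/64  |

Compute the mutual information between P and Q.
Marginal P(P) (row sums):
  P(P=0) = 21/64 + 3/64 = 3/8
  P(P=1) = 35/64 + 5/64 = 5/8
Marginal P(Q) (column sums):
  P(Q=0) = 21/64 + 35/64 = 7/8
  P(Q=1) = 3/64 + 5/64 = 1/8

H(P) = -[(3/8)·log₂(3/8) + (5/8)·log₂(5/8)]
  = 0.5306 + 0.4238
  = 0.9544 bits
H(Q) = -[(7/8)·log₂(7/8) + (1/8)·log₂(1/8)]
  = 0.1686 + 0.3750
  = 0.5436 bits
H(P,Q) = -[(21/64)·log₂(21/64) + (3/64)·log₂(3/64) + (35/64)·log₂(35/64) + (5/64)·log₂(5/64)]
  = 0.5275 + 0.2070 + 0.4762 + 0.2873
  = 1.4980 bits

I(P;Q) = H(P) + H(Q) - H(P,Q)
  = 0.9544 + 0.5436 - 1.4980
  = 0.0000 bits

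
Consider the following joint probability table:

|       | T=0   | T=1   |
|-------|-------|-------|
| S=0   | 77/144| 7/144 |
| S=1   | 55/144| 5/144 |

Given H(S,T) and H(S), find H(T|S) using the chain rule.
From the chain rule: H(S,T) = H(S) + H(T|S)
Therefore: H(T|S) = H(S,T) - H(S)

H(S,T) = -[(77/144)·log₂(77/144) + (7/144)·log₂(7/144) + (55/144)·log₂(55/144) + (5/144)·log₂(5/144)]
  = 0.4829 + 0.2121 + 0.5304 + 0.1683
  = 1.3937 bits
Marginal P(S) (row sums):
  P(S=0) = 77/144 + 7/144 = 7/12
  P(S=1) = 55/144 + 5/144 = 5/12
H(S) = -[(7/12)·log₂(7/12) + (5/12)·log₂(5/12)]
  = 0.4536 + 0.5263
  = 0.9799 bits

H(T|S) = 1.3937 - 0.9799 = 0.4138 bits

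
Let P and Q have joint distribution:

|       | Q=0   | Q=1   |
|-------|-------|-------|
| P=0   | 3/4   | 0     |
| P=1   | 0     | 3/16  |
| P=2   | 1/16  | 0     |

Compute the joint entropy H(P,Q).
H(P,Q) = -Σ P(P,Q) log₂ P(P,Q), summed over the non-zero cells:
H(P,Q) = -[(3/4)·log₂(3/4) + (3/16)·log₂(3/16) + (1/16)·log₂(1/16)]
  = 0.3113 + 0.4528 + 0.2500
  = 1.0141 bits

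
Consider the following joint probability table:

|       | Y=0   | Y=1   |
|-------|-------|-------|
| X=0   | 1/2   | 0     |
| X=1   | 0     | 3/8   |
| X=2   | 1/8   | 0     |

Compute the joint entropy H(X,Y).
H(X,Y) = -Σ P(X,Y) log₂ P(X,Y), summed over the non-zero cells:
H(X,Y) = -[(1/2)·log₂(1/2) + (3/8)·log₂(3/8) + (1/8)·log₂(1/8)]
  = 0.5000 + 0.5306 + 0.3750
  = 1.4056 bits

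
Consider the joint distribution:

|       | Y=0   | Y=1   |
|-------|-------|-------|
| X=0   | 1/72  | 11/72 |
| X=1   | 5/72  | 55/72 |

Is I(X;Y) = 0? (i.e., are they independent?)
Marginal P(X) (row sums):
  P(X=0) = 1/72 + 11/72 = 1/6
  P(X=1) = 5/72 + 55/72 = 5/6
Marginal P(Y) (column sums):
  P(Y=0) = 1/72 + 5/72 = 1/12
  P(Y=1) = 11/72 + 55/72 = 11/12

X and Y are independent iff P(X=i,Y=j) = P(X=i)·P(Y=j) for every cell.
  P(X=0)·P(Y=0) = 1/6 × 1/12 = 1/72 = P(X=0,Y=0) ✓
  P(X=0)·P(Y=1) = 1/6 × 11/12 = 11/72 = P(X=0,Y=1) ✓
  P(X=1)·P(Y=0) = 5/6 × 1/12 = 5/72 = P(X=1,Y=0) ✓
  P(X=1)·P(Y=1) = 5/6 × 11/12 = 55/72 = P(X=1,Y=1) ✓

Yes, X and Y are independent: every cell factors, so I(X;Y) = 0 bits.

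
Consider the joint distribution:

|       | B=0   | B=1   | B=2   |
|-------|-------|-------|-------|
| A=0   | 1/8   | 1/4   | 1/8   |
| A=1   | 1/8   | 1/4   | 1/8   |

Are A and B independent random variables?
Marginal P(A) (row sums):
  P(A=0) = 1/8 + 1/4 + 1/8 = 1/2
  P(A=1) = 1/8 + 1/4 + 1/8 = 1/2
Marginal P(B) (column sums):
  P(B=0) = 1/8 + 1/8 = 1/4
  P(B=1) = 1/4 + 1/4 = 1/2
  P(B=2) = 1/8 + 1/8 = 1/4

A and B are independent iff P(A=i,B=j) = P(A=i)·P(B=j) for every cell.
  P(A=0)·P(B=0) = 1/2 × 1/4 = 1/8 = P(A=0,B=0) ✓
  P(A=0)·P(B=1) = 1/2 × 1/2 = 1/4 = P(A=0,B=1) ✓
  P(A=0)·P(B=2) = 1/2 × 1/4 = 1/8 = P(A=0,B=2) ✓
  P(A=1)·P(B=0) = 1/2 × 1/4 = 1/8 = P(A=1,B=0) ✓
  P(A=1)·P(B=1) = 1/2 × 1/2 = 1/4 = P(A=1,B=1) ✓
  P(A=1)·P(B=2) = 1/2 × 1/4 = 1/8 = P(A=1,B=2) ✓

Yes, A and B are independent: every cell factors, so I(A;B) = 0 bits.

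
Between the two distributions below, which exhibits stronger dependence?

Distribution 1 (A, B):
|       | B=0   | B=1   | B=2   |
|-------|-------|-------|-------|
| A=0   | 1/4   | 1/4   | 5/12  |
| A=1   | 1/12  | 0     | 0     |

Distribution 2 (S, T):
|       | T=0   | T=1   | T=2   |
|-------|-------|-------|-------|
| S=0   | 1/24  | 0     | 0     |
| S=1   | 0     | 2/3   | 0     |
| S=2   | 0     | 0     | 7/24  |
Distribution 1 (A, B):
Marginal P(A) (row sums):
  P(A=0) = 1/4 + 1/4 + 5/12 = 11/12
  P(A=1) = 1/12 + 0 + 0 = 1/12
Marginal P(B) (column sums):
  P(B=0) = 1/4 + 1/12 = 1/3
  P(B=1) = 1/4 + 0 = 1/4
  P(B=2) = 5/12 + 0 = 5/12

H(A) = -[(11/12)·log₂(11/12) + (1/12)·log₂(1/12)]
  = 0.1151 + 0.2987
  = 0.4138 bits
H(B) = -[(1/3)·log₂(1/3) + (1/4)·log₂(1/4) + (5/12)·log₂(5/12)]
  = 0.5283 + 0.5000 + 0.5263
  = 1.5546 bits
H(A,B) = -[(1/4)·log₂(1/4) + (1/4)·log₂(1/4) + (5/12)·log₂(5/12) + (1/12)·log₂(1/12)]
  = 0.5000 + 0.5000 + 0.5263 + 0.2987
  = 1.8250 bits

I(A;B) = H(A) + H(B) - H(A,B)
  = 0.4138 + 1.5546 - 1.8250
  = 0.1434 bits

Distribution 2 (S, T):
Marginal P(S) (row sums):
  P(S=0) = 1/24 + 0 + 0 = 1/24
  P(S=1) = 0 + 2/3 + 0 = 2/3
  P(S=2) = 0 + 0 + 7/24 = 7/24
Marginal P(T) (column sums):
  P(T=0) = 1/24 + 0 + 0 = 1/24
  P(T=1) = 0 + 2/3 + 0 = 2/3
  P(T=2) = 0 + 0 + 7/24 = 7/24

H(S) = -[(1/24)·log₂(1/24) + (2/3)·log₂(2/3) + (7/24)·log₂(7/24)]
  = 0.1910 + 0.3900 + 0.5185
  = 1.0995 bits
H(T) = -[(1/24)·log₂(1/24) + (2/3)·log₂(2/3) + (7/24)·log₂(7/24)]
  = 0.1910 + 0.3900 + 0.5185
  = 1.0995 bits
H(S,T) = -[(1/24)·log₂(1/24) + (2/3)·log₂(2/3) + (7/24)·log₂(7/24)]
  = 0.1910 + 0.3900 + 0.5185
  = 1.0995 bits

I(S;T) = H(S) + H(T) - H(S,T)
  = 1.0995 + 1.0995 - 1.0995
  = 1.0995 bits

I(S;T) = 1.0995 bits > I(A;B) = 0.1434 bits, so (S, T) has the higher mutual information (stronger dependence).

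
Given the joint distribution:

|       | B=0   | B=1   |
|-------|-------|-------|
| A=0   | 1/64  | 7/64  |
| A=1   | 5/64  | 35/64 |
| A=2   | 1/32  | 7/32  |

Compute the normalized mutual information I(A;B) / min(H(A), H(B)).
Marginal P(A) (row sums):
  P(A=0) = 1/64 + 7/64 = 1/8
  P(A=1) = 5/64 + 35/64 = 5/8
  P(A=2) = 1/32 + 7/32 = 1/4
Marginal P(B) (column sums):
  P(B=0) = 1/64 + 5/64 + 1/32 = 1/8
  P(B=1) = 7/64 + 35/64 + 7/32 = 7/8

H(A) = -[(1/8)·log₂(1/8) + (5/8)·log₂(5/8) + (1/4)·log₂(1/4)]
  = 0.3750 + 0.4238 + 0.5000
  = 1.2988 bits
H(B) = -[(1/8)·log₂(1/8) + (7/8)·log₂(7/8)]
  = 0.3750 + 0.1686
  = 0.5436 bits
H(A,B) = -[(1/64)·log₂(1/64) + (7/64)·log₂(7/64) + (5/64)·log₂(5/64) + (35/64)·log₂(35/64) + (1/32)·log₂(1/32) + (7/32)·log₂(7/32)]
  = 0.0938 + 0.3492 + 0.2873 + 0.4762 + 0.1563 + 0.4796
  = 1.8424 bits

I(A;B) = H(A) + H(B) - H(A,B)
  = 1.2988 + 0.5436 - 1.8424
  = 0.0000 bits

min(H(A), H(B)) = min(1.2988, 0.5436) = 0.5436 bits
Normalized MI = 0.0000 / 0.5436 = 0.0000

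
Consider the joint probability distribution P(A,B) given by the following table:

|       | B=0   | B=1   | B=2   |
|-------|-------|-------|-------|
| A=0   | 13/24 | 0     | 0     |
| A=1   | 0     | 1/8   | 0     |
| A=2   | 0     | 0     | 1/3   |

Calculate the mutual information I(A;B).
Marginal P(A) (row sums):
  P(A=0) = 13/24 + 0 + 0 = 13/24
  P(A=1) = 0 + 1/8 + 0 = 1/8
  P(A=2) = 0 + 0 + 1/3 = 1/3
Marginal P(B) (column sums):
  P(B=0) = 13/24 + 0 + 0 = 13/24
  P(B=1) = 0 + 1/8 + 0 = 1/8
  P(B=2) = 0 + 0 + 1/3 = 1/3

H(A) = -[(13/24)·log₂(13/24) + (1/8)·log₂(1/8) + (1/3)·log₂(1/3)]
  = 0.4791 + 0.3750 + 0.5283
  = 1.3824 bits
H(B) = -[(13/24)·log₂(13/24) + (1/8)·log₂(1/8) + (1/3)·log₂(1/3)]
  = 0.4791 + 0.3750 + 0.5283
  = 1.3824 bits
H(A,B) = -[(13/24)·log₂(13/24) + (1/8)·log₂(1/8) + (1/3)·log₂(1/3)]
  = 0.4791 + 0.3750 + 0.5283
  = 1.3824 bits

I(A;B) = H(A) + H(B) - H(A,B)
  = 1.3824 + 1.3824 - 1.3824
  = 1.3824 bits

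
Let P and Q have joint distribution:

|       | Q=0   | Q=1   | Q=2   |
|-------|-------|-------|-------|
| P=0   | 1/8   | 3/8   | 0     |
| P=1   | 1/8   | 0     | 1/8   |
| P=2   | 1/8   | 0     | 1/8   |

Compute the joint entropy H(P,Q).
H(P,Q) = -Σ P(P,Q) log₂ P(P,Q), summed over the non-zero cells:
H(P,Q) = -[(1/8)·log₂(1/8) + (3/8)·log₂(3/8) + (1/8)·log₂(1/8) + (1/8)·log₂(1/8) + (1/8)·log₂(1/8) + (1/8)·log₂(1/8)]
  = 0.3750 + 0.5306 + 0.3750 + 0.3750 + 0.3750 + 0.3750
  = 2.4056 bits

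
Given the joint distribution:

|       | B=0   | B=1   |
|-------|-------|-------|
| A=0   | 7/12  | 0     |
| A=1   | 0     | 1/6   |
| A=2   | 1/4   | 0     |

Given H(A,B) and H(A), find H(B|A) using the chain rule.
From the chain rule: H(A,B) = H(A) + H(B|A)
Therefore: H(B|A) = H(A,B) - H(A)

H(A,B) = -[(7/12)·log₂(7/12) + (1/6)·log₂(1/6) + (1/4)·log₂(1/4)]
  = 0.4536 + 0.4308 + 0.5000
  = 1.3844 bits
Marginal P(A) (row sums):
  P(A=0) = 7/12 + 0 = 7/12
  P(A=1) = 0 + 1/6 = 1/6
  P(A=2) = 1/4 + 0 = 1/4
H(A) = -[(7/12)·log₂(7/12) + (1/6)·log₂(1/6) + (1/4)·log₂(1/4)]
  = 0.4536 + 0.4308 + 0.5000
  = 1.3844 bits

H(B|A) = 1.3844 - 1.3844 = 0.0000 bits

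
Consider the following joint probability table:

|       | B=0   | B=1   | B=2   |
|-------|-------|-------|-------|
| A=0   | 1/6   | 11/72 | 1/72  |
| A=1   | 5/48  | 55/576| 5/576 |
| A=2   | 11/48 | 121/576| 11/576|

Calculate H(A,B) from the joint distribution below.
H(A,B) = -Σ P(A,B) log₂ P(A,B), summed over the non-zero cells:
H(A,B) = -[(1/6)·log₂(1/6) + (11/72)·log₂(11/72) + (1/72)·log₂(1/72) + (5/48)·log₂(5/48) + (55/576)·log₂(55/576) + (5/576)·log₂(5/576) + (11/48)·log₂(11/48) + (121/576)·log₂(121/576) + (11/576)·log₂(11/576)]
  = 0.4308 + 0.4141 + 0.0857 + 0.3399 + 0.3236 + 0.0594 + 0.4871 + 0.4729 + 0.1091
  = 2.7226 bits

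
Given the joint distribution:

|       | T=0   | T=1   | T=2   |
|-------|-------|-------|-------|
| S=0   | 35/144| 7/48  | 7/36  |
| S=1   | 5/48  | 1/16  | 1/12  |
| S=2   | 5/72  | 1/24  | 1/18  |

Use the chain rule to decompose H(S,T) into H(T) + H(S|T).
By the chain rule: H(S,T) = H(T) + H(S|T)

Marginal P(T) (column sums):
  P(T=0) = 35/144 + 5/48 + 5/72 = 5/12
  P(T=1) = 7/48 + 1/16 + 1/24 = 1/4
  P(T=2) = 7/36 + 1/12 + 1/18 = 1/3
H(T) = -[(5/12)·log₂(5/12) + (1/4)·log₂(1/4) + (1/3)·log₂(1/3)]
  = 0.5263 + 0.5000 + 0.5283
  = 1.5546 bits
H(S|T) = -Σ P(S,T)·log₂ P(S|T), where P(S|T) = P(S,T) / P(T)
  (S=0,T=0): P(S|T) = (35/144)/(5/12) = 7/12;  -(35/144)·log₂(7/12) = 0.1890
  (S=0,T=1): P(S|T) = (7/48)/(1/4) = 7/12;  -(7/48)·log₂(7/12) = 0.1134
  (S=0,T=2): P(S|T) = (7/36)/(1/3) = 7/12;  -(7/36)·log₂(7/12) = 0.1512
  (S=1,T=0): P(S|T) = (5/48)/(5/12) = 1/4;  -(5/48)·log₂(1/4) = 0.2083
  (S=1,T=1): P(S|T) = (1/16)/(1/4) = 1/4;  -(1/16)·log₂(1/4) = 0.1250
  (S=1,T=2): P(S|T) = (1/12)/(1/3) = 1/4;  -(1/12)·log₂(1/4) = 0.1667
  (S=2,T=0): P(S|T) = (5/72)/(5/12) = 1/6;  -(5/72)·log₂(1/6) = 0.1795
  (S=2,T=1): P(S|T) = (1/24)/(1/4) = 1/6;  -(1/24)·log₂(1/6) = 0.1077
  (S=2,T=2): P(S|T) = (1/18)/(1/3) = 1/6;  -(1/18)·log₂(1/6) = 0.1436
H(S|T) = 0.1890 + 0.1134 + 0.1512 + 0.2083 + 0.1250 + 0.1667 + 0.1795 + 0.1077 + 0.1436
  = 1.3844 bits

H(S,T) = H(T) + H(S|T) = 1.5546 + 1.3844 = 2.9390 bits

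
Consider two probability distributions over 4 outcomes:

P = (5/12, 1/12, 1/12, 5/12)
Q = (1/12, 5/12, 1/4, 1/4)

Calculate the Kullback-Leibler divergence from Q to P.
D(P||Q) = Σ P(i) log₂(P(i)/Q(i))
  i=0: (5/12) × log₂((5/12)/(1/12)) = (5/12) × log₂(5) = 0.9675
  i=1: (1/12) × log₂((1/12)/(5/12)) = (1/12) × log₂(1/5) = -0.1935
  i=2: (1/12) × log₂((1/12)/(1/4)) = (1/12) × log₂(1/3) = -0.1321
  i=3: (5/12) × log₂((5/12)/(1/4)) = (5/12) × log₂(5/3) = 0.3071
D(P||Q) = 0.9675 - 0.1935 - 0.1321 + 0.3071
  = 0.9490 bits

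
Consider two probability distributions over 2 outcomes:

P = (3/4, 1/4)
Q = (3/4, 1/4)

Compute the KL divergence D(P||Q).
D(P||Q) = Σ P(i) log₂(P(i)/Q(i))
  i=0: (3/4) × log₂((3/4)/(3/4)) = (3/4) × log₂(1) = 0.0000
  i=1: (1/4) × log₂((1/4)/(1/4)) = (1/4) × log₂(1) = 0.0000
D(P||Q) = 0.0000 + 0.0000
  = 0.0000 bits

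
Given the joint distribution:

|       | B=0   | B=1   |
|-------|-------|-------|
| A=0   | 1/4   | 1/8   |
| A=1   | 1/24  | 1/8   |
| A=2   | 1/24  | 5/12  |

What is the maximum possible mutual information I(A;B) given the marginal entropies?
The upper bound on mutual information is I(A;B) ≤ min(H(A), H(B)).

Marginal P(A) (row sums):
  P(A=0) = 1/4 + 1/8 = 3/8
  P(A=1) = 1/24 + 1/8 = 1/6
  P(A=2) = 1/24 + 5/12 = 11/24
Marginal P(B) (column sums):
  P(B=0) = 1/4 + 1/24 + 1/24 = 1/3
  P(B=1) = 1/8 + 1/8 + 5/12 = 2/3

H(A) = -[(3/8)·log₂(3/8) + (1/6)·log₂(1/6) + (11/24)·log₂(11/24)]
  = 0.5306 + 0.4308 + 0.5159
  = 1.4773 bits
H(B) = -[(1/3)·log₂(1/3) + (2/3)·log₂(2/3)]
  = 0.5283 + 0.3900
  = 0.9183 bits

Maximum possible I(A;B) = min(1.4773, 0.9183) = 0.9183 bits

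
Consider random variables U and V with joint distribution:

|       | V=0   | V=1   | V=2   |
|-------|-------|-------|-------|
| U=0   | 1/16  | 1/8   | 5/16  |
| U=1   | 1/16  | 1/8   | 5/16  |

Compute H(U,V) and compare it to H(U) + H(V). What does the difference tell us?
Marginal P(U) (row sums):
  P(U=0) = 1/16 + 1/8 + 5/16 = 1/2
  P(U=1) = 1/16 + 1/8 + 5/16 = 1/2
Marginal P(V) (column sums):
  P(V=0) = 1/16 + 1/16 = 1/8
  P(V=1) = 1/8 + 1/8 = 1/4
  P(V=2) = 5/16 + 5/16 = 5/8

H(U,V) = -[(1/16)·log₂(1/16) + (1/8)·log₂(1/8) + (5/16)·log₂(5/16) + (1/16)·log₂(1/16) + (1/8)·log₂(1/8) + (5/16)·log₂(5/16)]
  = 0.2500 + 0.3750 + 0.5244 + 0.2500 + 0.3750 + 0.5244
  = 2.2988 bits
H(U) = -[(1/2)·log₂(1/2) + (1/2)·log₂(1/2)]
  = 0.5000 + 0.5000
  = 1.0000 bits
H(V) = -[(1/8)·log₂(1/8) + (1/4)·log₂(1/4) + (5/8)·log₂(5/8)]
  = 0.3750 + 0.5000 + 0.4238
  = 1.2988 bits

H(U) + H(V) = 1.0000 + 1.2988 = 2.2988 bits
Difference: H(U) + H(V) - H(U,V) = 2.2988 - 2.2988 = 0.0000 bits = I(U;V)

The difference is the mutual information; it is 0 here, so U and V are independent (the joint entropy equals the sum of the marginal entropies).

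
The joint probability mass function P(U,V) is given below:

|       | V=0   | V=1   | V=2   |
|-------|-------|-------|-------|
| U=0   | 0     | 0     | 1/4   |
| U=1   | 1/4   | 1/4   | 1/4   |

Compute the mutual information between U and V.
Marginal P(U) (row sums):
  P(U=0) = 0 + 0 + 1/4 = 1/4
  P(U=1) = 1/4 + 1/4 + 1/4 = 3/4
Marginal P(V) (column sums):
  P(V=0) = 0 + 1/4 = 1/4
  P(V=1) = 0 + 1/4 = 1/4
  P(V=2) = 1/4 + 1/4 = 1/2

H(U) = -[(1/4)·log₂(1/4) + (3/4)·log₂(3/4)]
  = 0.5000 + 0.3113
  = 0.8113 bits
H(V) = -[(1/4)·log₂(1/4) + (1/4)·log₂(1/4) + (1/2)·log₂(1/2)]
  = 0.5000 + 0.5000 + 0.5000
  = 1.5000 bits
H(U,V) = -[(1/4)·log₂(1/4) + (1/4)·log₂(1/4) + (1/4)·log₂(1/4) + (1/4)·log₂(1/4)]
  = 0.5000 + 0.5000 + 0.5000 + 0.5000
  = 2.0000 bits

I(U;V) = H(U) + H(V) - H(U,V)
  = 0.8113 + 1.5000 - 2.0000
  = 0.3113 bits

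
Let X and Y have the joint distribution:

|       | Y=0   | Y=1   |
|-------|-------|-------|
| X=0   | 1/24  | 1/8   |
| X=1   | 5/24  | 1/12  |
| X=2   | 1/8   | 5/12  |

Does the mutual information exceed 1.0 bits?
Marginal P(X) (row sums):
  P(X=0) = 1/24 + 1/8 = 1/6
  P(X=1) = 5/24 + 1/12 = 7/24
  P(X=2) = 1/8 + 5/12 = 13/24
Marginal P(Y) (column sums):
  P(Y=0) = 1/24 + 5/24 + 1/8 = 3/8
  P(Y=1) = 1/8 + 1/12 + 5/12 = 5/8

H(X) = -[(1/6)·log₂(1/6) + (7/24)·log₂(7/24) + (13/24)·log₂(13/24)]
  = 0.4308 + 0.5185 + 0.4791
  = 1.4284 bits
H(Y) = -[(3/8)·log₂(3/8) + (5/8)·log₂(5/8)]
  = 0.5306 + 0.4238
  = 0.9544 bits
H(X,Y) = -[(1/24)·log₂(1/24) + (1/8)·log₂(1/8) + (5/24)·log₂(5/24) + (1/12)·log₂(1/12) + (1/8)·log₂(1/8) + (5/12)·log₂(5/12)]
  = 0.1910 + 0.3750 + 0.4715 + 0.2987 + 0.3750 + 0.5263
  = 2.2375 bits

I(X;Y) = H(X) + H(Y) - H(X,Y)
  = 1.4284 + 0.9544 - 2.2375
  = 0.1453 bits

No. I(X;Y) = 0.1453 bits, which is ≤ 1.0 bits.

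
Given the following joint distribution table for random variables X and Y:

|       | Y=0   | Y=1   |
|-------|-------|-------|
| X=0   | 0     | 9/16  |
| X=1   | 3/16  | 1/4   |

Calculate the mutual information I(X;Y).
Marginal P(X) (row sums):
  P(X=0) = 0 + 9/16 = 9/16
  P(X=1) = 3/16 + 1/4 = 7/16
Marginal P(Y) (column sums):
  P(Y=0) = 0 + 3/16 = 3/16
  P(Y=1) = 9/16 + 1/4 = 13/16

H(X) = -[(9/16)·log₂(9/16) + (7/16)·log₂(7/16)]
  = 0.4669 + 0.5218
  = 0.9887 bits
H(Y) = -[(3/16)·log₂(3/16) + (13/16)·log₂(13/16)]
  = 0.4528 + 0.2434
  = 0.6962 bits
H(X,Y) = -[(9/16)·log₂(9/16) + (3/16)·log₂(3/16) + (1/4)·log₂(1/4)]
  = 0.4669 + 0.4528 + 0.5000
  = 1.4197 bits

I(X;Y) = H(X) + H(Y) - H(X,Y)
  = 0.9887 + 0.6962 - 1.4197
  = 0.2652 bits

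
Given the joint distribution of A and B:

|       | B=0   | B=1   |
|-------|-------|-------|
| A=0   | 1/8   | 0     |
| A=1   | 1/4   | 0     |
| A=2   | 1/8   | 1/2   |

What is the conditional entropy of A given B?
Marginal P(B) (column sums):
  P(B=0) = 1/8 + 1/4 + 1/8 = 1/2
  P(B=1) = 0 + 0 + 1/2 = 1/2

H(A|B) = -Σ P(A,B)·log₂ P(A|B), where P(A|B) = P(A,B) / P(B)
  (cells with P(A,B) = 0 contribute 0)
  (A=0,B=0): P(A|B) = (1/8)/(1/2) = 1/4;  -(1/8)·log₂(1/4) = 0.2500
  (A=1,B=0): P(A|B) = (1/4)/(1/2) = 1/2;  -(1/4)·log₂(1/2) = 0.2500
  (A=2,B=0): P(A|B) = (1/8)/(1/2) = 1/4;  -(1/8)·log₂(1/4) = 0.2500
  (A=2,B=1): P(A|B) = (1/2)/(1/2) = 1;  -(1/2)·log₂(1) = 0.0000
H(A|B) = 0.2500 + 0.2500 + 0.2500 + 0.0000
  = 0.7500 bits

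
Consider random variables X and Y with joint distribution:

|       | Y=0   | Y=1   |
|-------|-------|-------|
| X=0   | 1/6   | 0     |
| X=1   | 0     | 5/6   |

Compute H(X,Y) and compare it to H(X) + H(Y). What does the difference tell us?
Marginal P(X) (row sums):
  P(X=0) = 1/6 + 0 = 1/6
  P(X=1) = 0 + 5/6 = 5/6
Marginal P(Y) (column sums):
  P(Y=0) = 1/6 + 0 = 1/6
  P(Y=1) = 0 + 5/6 = 5/6

H(X,Y) = -[(1/6)·log₂(1/6) + (5/6)·log₂(5/6)]
  = 0.4308 + 0.2192
  = 0.6500 bits
H(X) = -[(1/6)·log₂(1/6) + (5/6)·log₂(5/6)]
  = 0.4308 + 0.2192
  = 0.6500 bits
H(Y) = -[(1/6)·log₂(1/6) + (5/6)·log₂(5/6)]
  = 0.4308 + 0.2192
  = 0.6500 bits

H(X) + H(Y) = 0.6500 + 0.6500 = 1.3000 bits
Difference: H(X) + H(Y) - H(X,Y) = 1.3000 - 0.6500 = 0.6500 bits = I(X;Y)

The difference is the mutual information; it is positive here, so X and Y are dependent (knowing one reduces uncertainty about the other by 0.6500 bits).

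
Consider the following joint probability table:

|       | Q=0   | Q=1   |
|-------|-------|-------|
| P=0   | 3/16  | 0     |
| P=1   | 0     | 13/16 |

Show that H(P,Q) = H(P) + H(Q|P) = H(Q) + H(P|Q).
Marginal P(P) (row sums):
  P(P=0) = 3/16 + 0 = 3/16
  P(P=1) = 0 + 13/16 = 13/16
Marginal P(Q) (column sums):
  P(Q=0) = 3/16 + 0 = 3/16
  P(Q=1) = 0 + 13/16 = 13/16

Decomposition 1: H(P) + H(Q|P)
H(P) = -[(3/16)·log₂(3/16) + (13/16)·log₂(13/16)]
  = 0.4528 + 0.2434
  = 0.6962 bits
H(Q|P) = -Σ P(P,Q)·log₂ P(Q|P), where P(Q|P) = P(P,Q) / P(P)
  (cells with P(P,Q) = 0 contribute 0)
  (P=0,Q=0): P(Q|P) = (3/16)/(3/16) = 1;  -(3/16)·log₂(1) = 0.0000
  (P=1,Q=1): P(Q|P) = (13/16)/(13/16) = 1;  -(13/16)·log₂(1) = 0.0000
H(Q|P) = 0.0000 + 0.0000
  = 0.0000 bits
H(P) + H(Q|P) = 0.6962 + 0.0000 = 0.6962 bits

Decomposition 2: H(Q) + H(P|Q)
H(Q) = -[(3/16)·log₂(3/16) + (13/16)·log₂(13/16)]
  = 0.4528 + 0.2434
  = 0.6962 bits
H(P|Q) = -Σ P(P,Q)·log₂ P(P|Q), where P(P|Q) = P(P,Q) / P(Q)
  (cells with P(P,Q) = 0 contribute 0)
  (P=0,Q=0): P(P|Q) = (3/16)/(3/16) = 1;  -(3/16)·log₂(1) = 0.0000
  (P=1,Q=1): P(P|Q) = (13/16)/(13/16) = 1;  -(13/16)·log₂(1) = 0.0000
H(P|Q) = 0.0000 + 0.0000
  = 0.0000 bits
H(Q) + H(P|Q) = 0.6962 + 0.0000 = 0.6962 bits

Direct computation of the joint entropy:
H(P,Q) = -[(3/16)·log₂(3/16) + (13/16)·log₂(13/16)]
  = 0.4528 + 0.2434
  = 0.6962 bits

All three agree: H(P,Q) = 0.6962 bits ✓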